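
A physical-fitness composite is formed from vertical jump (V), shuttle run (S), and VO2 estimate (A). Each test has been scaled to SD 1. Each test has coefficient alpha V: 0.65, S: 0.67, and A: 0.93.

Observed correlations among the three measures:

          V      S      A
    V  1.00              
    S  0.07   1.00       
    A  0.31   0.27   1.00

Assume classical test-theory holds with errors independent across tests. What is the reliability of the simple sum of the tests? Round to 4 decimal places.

0.8256

Var(V+S+A) = 3 + 2·[0.07 + 0.31 + 0.27] = 3 + 1.3 = 4.3.
Under uncorrelated errors the observed covariances equal the true-score covariances, so only the own-variance terms attenuate.
True-score variance = [0.65 + 0.67 + 0.93] + 1.3 = 2.25 + 1.3 = 3.55.
Reliability = 3.55 / 4.3 = 0.8256.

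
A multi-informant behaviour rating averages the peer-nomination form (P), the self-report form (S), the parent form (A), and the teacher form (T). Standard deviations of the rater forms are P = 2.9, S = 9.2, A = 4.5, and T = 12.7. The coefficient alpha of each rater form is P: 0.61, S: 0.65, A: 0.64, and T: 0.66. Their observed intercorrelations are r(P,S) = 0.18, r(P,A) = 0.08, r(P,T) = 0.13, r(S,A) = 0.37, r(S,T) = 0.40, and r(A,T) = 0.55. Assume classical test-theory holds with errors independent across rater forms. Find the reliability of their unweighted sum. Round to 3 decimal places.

Var(P+S+A+T) = 2.9² + 9.2² + 4.5² + 12.7² + 2·[2.9·9.2·0.18 + 2.9·4.5·0.08 + 2.9·12.7·0.13 + 9.2·4.5·0.37 + 9.2·12.7·0.40 + 4.5·12.7·0.55] = 274.59 + 208.242 = 482.832.
Under uncorrelated errors the observed covariances equal the true-score covariances, so only the own-variance terms attenuate.
True-score variance = [2.9²·0.61 + 9.2²·0.65 + 4.5²·0.64 + 12.7²·0.66] + 208.242 = 179.558 + 208.242 = 387.799.
Reliability = 387.799 / 482.832 = 0.803.

0.803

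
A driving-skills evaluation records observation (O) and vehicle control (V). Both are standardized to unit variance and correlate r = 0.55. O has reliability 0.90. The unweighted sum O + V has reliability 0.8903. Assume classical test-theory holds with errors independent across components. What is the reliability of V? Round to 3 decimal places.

0.760

Var(O+V) = 2 + 2·0.55 = 3.100.
True-score variance = ρ_O + ρ_V + 2·0.55, so 0.8903 = (0.90 + ρ_V + 1.10) / 3.100.
ρ_V = 0.8903·3.100 − 0.90 − 1.10 = 0.760.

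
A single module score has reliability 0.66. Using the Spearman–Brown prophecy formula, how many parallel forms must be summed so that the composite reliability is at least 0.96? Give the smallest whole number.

13

k ≥ ρ*(1−ρ₁)/(ρ₁(1−ρ*)) = 0.96·0.34 / (0.66·0.04) = 12.364.
Smallest integer k = 13.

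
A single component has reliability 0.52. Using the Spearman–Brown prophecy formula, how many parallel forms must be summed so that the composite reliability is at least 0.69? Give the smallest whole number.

k ≥ ρ*(1−ρ₁)/(ρ₁(1−ρ*)) = 0.69·0.48 / (0.52·0.31) = 2.055.
Smallest integer k = 3.

3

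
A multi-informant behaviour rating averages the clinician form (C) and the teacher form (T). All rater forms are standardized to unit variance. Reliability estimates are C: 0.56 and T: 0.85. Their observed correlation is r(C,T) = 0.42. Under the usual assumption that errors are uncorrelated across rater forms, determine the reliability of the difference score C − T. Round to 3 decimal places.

0.491

Var(C−T) = 1 + 1 − 2·0.42 = 2 − 0.84 = 1.16.
Because errors are independent across components, Cov(Tᵢ,Tⱼ) = Cov(Xᵢ,Xⱼ); the off-diagonal part of the true-score variance is the same as above.
True-score variance = [0.56 + 0.85] − 0.84 = 1.41 − 0.84 = 0.57.
Reliability = 0.57 / 1.16 = 0.491.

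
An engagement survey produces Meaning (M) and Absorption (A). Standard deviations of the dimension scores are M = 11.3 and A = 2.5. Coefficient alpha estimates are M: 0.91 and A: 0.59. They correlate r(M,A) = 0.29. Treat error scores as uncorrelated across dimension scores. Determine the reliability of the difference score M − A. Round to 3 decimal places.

Var(M−A) = 11.3² + 2.5² − 2·11.3·2.5·0.29 = 133.94 − 16.385 = 117.555.
Under uncorrelated errors the observed covariances equal the true-score covariances, so only the own-variance terms attenuate.
True-score variance = [11.3²·0.91 + 2.5²·0.59] − 16.385 = 119.885 − 16.385 = 103.5.
Reliability = 103.5 / 117.555 = 0.880.

0.880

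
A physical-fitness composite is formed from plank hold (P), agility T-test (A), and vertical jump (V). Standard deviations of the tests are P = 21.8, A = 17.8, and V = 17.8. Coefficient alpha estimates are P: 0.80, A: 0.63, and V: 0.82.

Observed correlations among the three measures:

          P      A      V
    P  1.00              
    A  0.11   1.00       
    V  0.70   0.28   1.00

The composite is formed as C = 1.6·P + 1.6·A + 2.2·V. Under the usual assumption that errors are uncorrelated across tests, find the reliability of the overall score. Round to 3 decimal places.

0.870

Var(C) = 1.6²·21.8² + 1.6²·17.8² + 2.2²·17.8² + 2·[2.56·21.8·17.8·0.11 + 3.52·21.8·17.8·0.70 + 3.52·17.8·17.8·0.28] = 3561.23 + 2755.36 = 6316.59.
With uncorrelated errors the cross-covariances are all true-score covariance, so they carry over unchanged; only the diagonal terms shrink to ρᵢσᵢ².
True-score variance = [1.6²·21.8²·0.80 + 1.6²·17.8²·0.63 + 2.2²·17.8²·0.82] + 2755.36 = 2741.77 + 2755.36 = 5497.13.
Reliability = 5497.13 / 6316.59 = 0.870.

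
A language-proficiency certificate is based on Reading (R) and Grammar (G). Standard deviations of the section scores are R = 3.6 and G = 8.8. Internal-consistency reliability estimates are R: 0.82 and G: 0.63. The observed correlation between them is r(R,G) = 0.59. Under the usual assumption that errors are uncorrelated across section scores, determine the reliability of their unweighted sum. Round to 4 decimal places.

Var(R+G) = 3.6² + 8.8² + 2·[3.6·8.8·0.59] = 90.4 + 37.3824 = 127.782.
Under uncorrelated errors the observed covariances equal the true-score covariances, so only the own-variance terms attenuate.
True-score variance = [3.6²·0.82 + 8.8²·0.63] + 37.3824 = 59.4144 + 37.3824 = 96.7968.
Reliability = 96.7968 / 127.782 = 0.7575.

0.7575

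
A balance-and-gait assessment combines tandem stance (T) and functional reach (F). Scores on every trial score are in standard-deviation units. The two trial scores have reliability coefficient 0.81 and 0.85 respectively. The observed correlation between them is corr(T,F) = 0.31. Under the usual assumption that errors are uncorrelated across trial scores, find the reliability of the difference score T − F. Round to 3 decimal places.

Var(T−F) = 1 + 1 − 2·0.31 = 2 − 0.62 = 1.38.
With uncorrelated errors the cross-covariances are all true-score covariance, so they carry over unchanged; only the diagonal terms shrink to ρᵢσᵢ².
True-score variance = [0.81 + 0.85] − 0.62 = 1.66 − 0.62 = 1.04.
Reliability = 1.04 / 1.38 = 0.754.

0.754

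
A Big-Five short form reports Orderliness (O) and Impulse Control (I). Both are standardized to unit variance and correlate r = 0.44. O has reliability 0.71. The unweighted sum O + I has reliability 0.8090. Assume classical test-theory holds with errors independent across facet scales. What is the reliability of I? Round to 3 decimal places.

0.740

Var(O+I) = 2 + 2·0.44 = 2.880.
True-score variance = ρ_O + ρ_I + 2·0.44, so 0.8090 = (0.71 + ρ_I + 0.88) / 2.880.
ρ_I = 0.8090·2.880 − 0.71 − 0.88 = 0.740.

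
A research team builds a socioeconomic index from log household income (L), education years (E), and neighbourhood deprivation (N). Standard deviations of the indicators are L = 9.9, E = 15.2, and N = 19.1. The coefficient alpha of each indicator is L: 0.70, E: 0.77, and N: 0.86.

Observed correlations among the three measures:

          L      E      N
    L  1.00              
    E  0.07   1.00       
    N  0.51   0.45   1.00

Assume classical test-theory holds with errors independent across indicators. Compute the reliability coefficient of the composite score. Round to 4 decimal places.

Var(L+E+N) = 9.9² + 15.2² + 19.1² + 2·[9.9·15.2·0.07 + 9.9·19.1·0.51 + 15.2·19.1·0.45] = 693.86 + 475.227 = 1169.09.
Because errors are independent across components, Cov(Tᵢ,Tⱼ) = Cov(Xᵢ,Xⱼ); the off-diagonal part of the true-score variance is the same as above.
True-score variance = [9.9²·0.70 + 15.2²·0.77 + 19.1²·0.86] + 475.227 = 560.244 + 475.227 = 1035.47.
Reliability = 1035.47 / 1169.09 = 0.8857.

0.8857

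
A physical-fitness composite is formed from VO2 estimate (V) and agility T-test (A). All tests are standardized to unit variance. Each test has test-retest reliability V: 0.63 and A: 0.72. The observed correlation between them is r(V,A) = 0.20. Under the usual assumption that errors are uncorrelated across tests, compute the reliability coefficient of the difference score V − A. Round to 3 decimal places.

0.594

Var(V−A) = 1 + 1 − 2·0.20 = 2 − 0.4 = 1.6.
Under uncorrelated errors the observed covariances equal the true-score covariances, so only the own-variance terms attenuate.
True-score variance = [0.63 + 0.72] − 0.4 = 1.35 − 0.4 = 0.95.
Reliability = 0.95 / 1.6 = 0.594.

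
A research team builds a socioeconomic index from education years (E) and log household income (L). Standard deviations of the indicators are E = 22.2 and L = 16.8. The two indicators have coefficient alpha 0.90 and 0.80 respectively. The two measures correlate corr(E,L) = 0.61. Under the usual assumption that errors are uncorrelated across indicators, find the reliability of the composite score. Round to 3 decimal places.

0.914

Var(E+L) = 22.2² + 16.8² + 2·[22.2·16.8·0.61] = 775.08 + 455.011 = 1230.09.
Under uncorrelated errors the observed covariances equal the true-score covariances, so only the own-variance terms attenuate.
True-score variance = [22.2²·0.90 + 16.8²·0.80] + 455.011 = 669.348 + 455.011 = 1124.36.
Reliability = 1124.36 / 1230.09 = 0.914.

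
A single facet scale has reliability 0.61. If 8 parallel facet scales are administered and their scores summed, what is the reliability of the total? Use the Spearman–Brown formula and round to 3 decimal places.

0.926

ρ_k = kρ / (1 + (k−1)ρ) = 8·0.61 / (1 + 7·0.61) = 4.880 / 5.270 = 0.926.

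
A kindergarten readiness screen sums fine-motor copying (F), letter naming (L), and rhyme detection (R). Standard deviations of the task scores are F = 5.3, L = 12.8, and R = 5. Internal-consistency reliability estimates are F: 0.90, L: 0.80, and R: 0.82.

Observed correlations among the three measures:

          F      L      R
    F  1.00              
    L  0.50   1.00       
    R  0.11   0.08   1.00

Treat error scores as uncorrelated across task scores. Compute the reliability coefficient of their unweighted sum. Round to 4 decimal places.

Var(F+L+R) = 5.3² + 12.8² + 5² + 2·[5.3·12.8·0.50 + 5.3·5·0.11 + 12.8·5·0.08] = 216.93 + 83.91 = 300.84.
Because errors are independent across components, Cov(Tᵢ,Tⱼ) = Cov(Xᵢ,Xⱼ); the off-diagonal part of the true-score variance is the same as above.
True-score variance = [5.3²·0.90 + 12.8²·0.80 + 5²·0.82] + 83.91 = 176.853 + 83.91 = 260.763.
Reliability = 260.763 / 300.84 = 0.8668.

0.8668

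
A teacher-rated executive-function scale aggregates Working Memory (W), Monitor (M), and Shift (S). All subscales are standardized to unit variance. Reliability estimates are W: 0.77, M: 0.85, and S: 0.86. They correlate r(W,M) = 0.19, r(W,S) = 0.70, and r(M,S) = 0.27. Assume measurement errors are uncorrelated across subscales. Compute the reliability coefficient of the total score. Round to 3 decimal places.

Var(W+M+S) = 3 + 2·[0.19 + 0.70 + 0.27] = 3 + 2.32 = 5.32.
Because errors are independent across components, Cov(Tᵢ,Tⱼ) = Cov(Xᵢ,Xⱼ); the off-diagonal part of the true-score variance is the same as above.
True-score variance = [0.77 + 0.85 + 0.86] + 2.32 = 2.48 + 2.32 = 4.8.
Reliability = 4.8 / 5.32 = 0.902.

0.902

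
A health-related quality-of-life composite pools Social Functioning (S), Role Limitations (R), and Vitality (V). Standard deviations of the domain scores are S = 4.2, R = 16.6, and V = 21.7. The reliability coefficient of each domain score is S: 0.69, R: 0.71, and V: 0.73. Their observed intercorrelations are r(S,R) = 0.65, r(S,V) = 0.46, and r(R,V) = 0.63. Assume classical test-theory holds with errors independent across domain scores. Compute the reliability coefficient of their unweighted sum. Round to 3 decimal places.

Var(S+R+V) = 4.2² + 16.6² + 21.7² + 2·[4.2·16.6·0.65 + 4.2·21.7·0.46 + 16.6·21.7·0.63] = 764.09 + 628.362 = 1392.45.
With uncorrelated errors the cross-covariances are all true-score covariance, so they carry over unchanged; only the diagonal terms shrink to ρᵢσᵢ².
True-score variance = [4.2²·0.69 + 16.6²·0.71 + 21.7²·0.73] + 628.362 = 551.569 + 628.362 = 1179.93.
Reliability = 1179.93 / 1392.45 = 0.847.

0.847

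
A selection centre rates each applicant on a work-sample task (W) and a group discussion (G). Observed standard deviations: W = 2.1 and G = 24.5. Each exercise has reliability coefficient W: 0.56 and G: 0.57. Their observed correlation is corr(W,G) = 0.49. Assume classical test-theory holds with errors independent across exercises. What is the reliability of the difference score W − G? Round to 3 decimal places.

0.531

Var(W−G) = 2.1² + 24.5² − 2·2.1·24.5·0.49 = 604.66 − 50.421 = 554.239.
Because errors are independent across components, Cov(Tᵢ,Tⱼ) = Cov(Xᵢ,Xⱼ); the off-diagonal part of the true-score variance is the same as above.
True-score variance = [2.1²·0.56 + 24.5²·0.57] − 50.421 = 344.612 − 50.421 = 294.191.
Reliability = 294.191 / 554.239 = 0.531.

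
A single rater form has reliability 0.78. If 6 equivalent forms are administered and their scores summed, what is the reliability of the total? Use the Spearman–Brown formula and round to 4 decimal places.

0.9551

ρ_k = kρ / (1 + (k−1)ρ) = 6·0.78 / (1 + 5·0.78) = 4.680 / 4.900 = 0.9551.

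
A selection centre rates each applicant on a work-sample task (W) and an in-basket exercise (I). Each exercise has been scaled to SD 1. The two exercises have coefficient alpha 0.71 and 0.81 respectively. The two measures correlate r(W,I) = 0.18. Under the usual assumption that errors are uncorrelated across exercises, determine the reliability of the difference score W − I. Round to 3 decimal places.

0.707

Var(W−I) = 1 + 1 − 2·0.18 = 2 − 0.36 = 1.64.
With uncorrelated errors the cross-covariances are all true-score covariance, so they carry over unchanged; only the diagonal terms shrink to ρᵢσᵢ².
True-score variance = [0.71 + 0.81] − 0.36 = 1.52 − 0.36 = 1.16.
Reliability = 1.16 / 1.64 = 0.707.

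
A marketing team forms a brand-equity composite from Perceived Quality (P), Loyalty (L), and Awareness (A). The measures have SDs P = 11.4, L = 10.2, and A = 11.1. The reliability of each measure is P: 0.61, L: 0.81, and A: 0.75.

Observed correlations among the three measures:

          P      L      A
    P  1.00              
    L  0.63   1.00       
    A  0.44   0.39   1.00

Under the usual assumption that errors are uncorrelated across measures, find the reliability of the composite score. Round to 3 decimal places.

Var(P+L+A) = 11.4² + 10.2² + 11.1² + 2·[11.4·10.2·0.63 + 11.4·11.1·0.44 + 10.2·11.1·0.39] = 357.21 + 346.18 = 703.39.
Because errors are independent across components, Cov(Tᵢ,Tⱼ) = Cov(Xᵢ,Xⱼ); the off-diagonal part of the true-score variance is the same as above.
True-score variance = [11.4²·0.61 + 10.2²·0.81 + 11.1²·0.75] + 346.18 = 255.956 + 346.18 = 602.135.
Reliability = 602.135 / 703.39 = 0.856.

0.856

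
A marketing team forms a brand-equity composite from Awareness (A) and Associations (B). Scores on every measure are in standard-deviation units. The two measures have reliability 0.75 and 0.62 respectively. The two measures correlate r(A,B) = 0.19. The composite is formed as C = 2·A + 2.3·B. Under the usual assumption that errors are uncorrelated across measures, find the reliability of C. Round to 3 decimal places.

0.727

Var(C) = 2² + 2.3² + 2·[4.6·0.19] = 9.29 + 1.748 = 11.038.
With uncorrelated errors the cross-covariances are all true-score covariance, so they carry over unchanged; only the diagonal terms shrink to ρᵢσᵢ².
True-score variance = [2²·0.75 + 2.3²·0.62] + 1.748 = 6.2798 + 1.748 = 8.0278.
Reliability = 8.0278 / 11.038 = 0.727.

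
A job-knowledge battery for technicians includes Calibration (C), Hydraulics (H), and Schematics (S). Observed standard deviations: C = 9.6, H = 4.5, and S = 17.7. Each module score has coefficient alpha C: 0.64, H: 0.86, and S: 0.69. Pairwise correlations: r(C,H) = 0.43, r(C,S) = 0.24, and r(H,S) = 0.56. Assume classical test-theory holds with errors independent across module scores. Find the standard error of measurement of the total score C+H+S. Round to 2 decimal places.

Var(total) = 425.7 + 207.922 = 633.622.
True-score variance = 292.567 + 207.922 = 500.489, so reliability = 0.7899.
Error variance = 633.622 − 500.489 = 133.133; SEM = √133.133 = 11.54.

11.54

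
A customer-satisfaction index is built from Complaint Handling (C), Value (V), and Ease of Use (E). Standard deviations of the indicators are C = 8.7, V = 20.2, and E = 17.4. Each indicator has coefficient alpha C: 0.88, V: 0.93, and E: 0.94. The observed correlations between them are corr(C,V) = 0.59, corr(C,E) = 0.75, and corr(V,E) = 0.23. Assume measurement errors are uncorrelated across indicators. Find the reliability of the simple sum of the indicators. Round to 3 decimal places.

0.960

Var(C+V+E) = 8.7² + 20.2² + 17.4² + 2·[8.7·20.2·0.59 + 8.7·17.4·0.75 + 20.2·17.4·0.23] = 786.49 + 596.124 = 1382.61.
Under uncorrelated errors the observed covariances equal the true-score covariances, so only the own-variance terms attenuate.
True-score variance = [8.7²·0.88 + 20.2²·0.93 + 17.4²·0.94] + 596.124 = 730.679 + 596.124 = 1326.8.
Reliability = 1326.8 / 1382.61 = 0.960.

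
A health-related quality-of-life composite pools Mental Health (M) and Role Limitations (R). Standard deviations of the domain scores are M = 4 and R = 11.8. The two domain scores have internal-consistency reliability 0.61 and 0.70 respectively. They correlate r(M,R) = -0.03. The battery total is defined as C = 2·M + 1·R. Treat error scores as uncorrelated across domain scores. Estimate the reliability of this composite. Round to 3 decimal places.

0.662

Var(C) = 2²·4² + 11.8² + 2·[2·4·11.8·(-0.03)] = 203.24 − 5.664 = 197.576.
Because errors are independent across components, Cov(Tᵢ,Tⱼ) = Cov(Xᵢ,Xⱼ); the off-diagonal part of the true-score variance is the same as above.
True-score variance = [2²·4²·0.61 + 11.8²·0.70] − 5.664 = 136.508 − 5.664 = 130.844.
Reliability = 130.844 / 197.576 = 0.662.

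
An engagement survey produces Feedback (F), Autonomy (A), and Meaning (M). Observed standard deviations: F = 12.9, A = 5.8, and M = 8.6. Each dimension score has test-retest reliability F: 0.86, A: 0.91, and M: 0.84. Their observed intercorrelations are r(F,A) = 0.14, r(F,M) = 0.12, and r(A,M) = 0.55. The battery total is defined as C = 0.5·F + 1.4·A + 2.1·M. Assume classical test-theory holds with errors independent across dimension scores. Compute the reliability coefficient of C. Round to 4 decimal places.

0.8997

Var(C) = 0.5²·12.9² + 1.4²·5.8² + 2.1²·8.6² + 2·[0.7·12.9·5.8·0.14 + 1.05·12.9·8.6·0.12 + 2.94·5.8·8.6·0.55] = 433.7 + 203.934 = 637.634.
Because errors are independent across components, Cov(Tᵢ,Tⱼ) = Cov(Xᵢ,Xⱼ); the off-diagonal part of the true-score variance is the same as above.
True-score variance = [0.5²·12.9²·0.86 + 1.4²·5.8²·0.91 + 2.1²·8.6²·0.84] + 203.934 = 369.756 + 203.934 = 573.689.
Reliability = 573.689 / 637.634 = 0.8997.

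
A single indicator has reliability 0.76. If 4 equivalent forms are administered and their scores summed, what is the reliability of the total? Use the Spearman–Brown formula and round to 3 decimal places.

0.927

ρ_k = kρ / (1 + (k−1)ρ) = 4·0.76 / (1 + 3·0.76) = 3.040 / 3.280 = 0.927.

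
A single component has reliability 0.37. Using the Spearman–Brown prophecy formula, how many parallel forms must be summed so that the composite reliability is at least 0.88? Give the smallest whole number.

k ≥ ρ*(1−ρ₁)/(ρ₁(1−ρ*)) = 0.88·0.63 / (0.37·0.12) = 12.486.
Smallest integer k = 13.

13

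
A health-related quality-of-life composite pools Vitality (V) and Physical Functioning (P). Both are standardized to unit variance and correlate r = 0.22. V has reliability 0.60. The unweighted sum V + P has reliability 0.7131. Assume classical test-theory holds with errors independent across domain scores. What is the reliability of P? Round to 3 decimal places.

Var(V+P) = 2 + 2·0.22 = 2.440.
True-score variance = ρ_V + ρ_P + 2·0.22, so 0.7131 = (0.60 + ρ_P + 0.44) / 2.440.
ρ_P = 0.7131·2.440 − 0.60 − 0.44 = 0.700.

0.700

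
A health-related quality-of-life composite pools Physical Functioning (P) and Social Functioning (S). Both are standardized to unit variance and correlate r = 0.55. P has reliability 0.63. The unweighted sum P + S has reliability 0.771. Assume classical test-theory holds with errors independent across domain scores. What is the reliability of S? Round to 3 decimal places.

0.660

Var(P+S) = 2 + 2·0.55 = 3.100.
True-score variance = ρ_P + ρ_S + 2·0.55, so 0.771 = (0.63 + ρ_S + 1.10) / 3.100.
ρ_S = 0.771·3.100 − 0.63 − 1.10 = 0.660.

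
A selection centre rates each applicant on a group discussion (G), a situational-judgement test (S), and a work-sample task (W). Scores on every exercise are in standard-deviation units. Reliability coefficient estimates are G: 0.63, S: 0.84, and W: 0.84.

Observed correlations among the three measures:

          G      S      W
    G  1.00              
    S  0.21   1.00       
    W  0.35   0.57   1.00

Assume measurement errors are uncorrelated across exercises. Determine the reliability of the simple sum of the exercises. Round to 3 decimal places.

Var(G+S+W) = 3 + 2·[0.21 + 0.35 + 0.57] = 3 + 2.26 = 5.26.
With uncorrelated errors the cross-covariances are all true-score covariance, so they carry over unchanged; only the diagonal terms shrink to ρᵢσᵢ².
True-score variance = [0.63 + 0.84 + 0.84] + 2.26 = 2.31 + 2.26 = 4.57.
Reliability = 4.57 / 5.26 = 0.869.

0.869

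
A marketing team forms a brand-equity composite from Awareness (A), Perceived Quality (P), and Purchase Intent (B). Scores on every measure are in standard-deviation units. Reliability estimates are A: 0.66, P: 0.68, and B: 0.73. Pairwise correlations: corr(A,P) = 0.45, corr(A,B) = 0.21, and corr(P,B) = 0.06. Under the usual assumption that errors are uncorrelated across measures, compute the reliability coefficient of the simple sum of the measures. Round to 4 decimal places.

0.7905

Var(A+P+B) = 3 + 2·[0.45 + 0.21 + 0.06] = 3 + 1.44 = 4.44.
Because errors are independent across components, Cov(Tᵢ,Tⱼ) = Cov(Xᵢ,Xⱼ); the off-diagonal part of the true-score variance is the same as above.
True-score variance = [0.66 + 0.68 + 0.73] + 1.44 = 2.07 + 1.44 = 3.51.
Reliability = 3.51 / 4.44 = 0.7905.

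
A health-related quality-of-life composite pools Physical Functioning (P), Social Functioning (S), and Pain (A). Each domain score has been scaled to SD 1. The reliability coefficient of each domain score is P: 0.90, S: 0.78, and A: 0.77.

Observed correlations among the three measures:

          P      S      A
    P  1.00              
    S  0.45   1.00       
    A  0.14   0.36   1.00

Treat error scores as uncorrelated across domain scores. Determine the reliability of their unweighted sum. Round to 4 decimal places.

Var(P+S+A) = 3 + 2·[0.45 + 0.14 + 0.36] = 3 + 1.9 = 4.9.
Under uncorrelated errors the observed covariances equal the true-score covariances, so only the own-variance terms attenuate.
True-score variance = [0.90 + 0.78 + 0.77] + 1.9 = 2.45 + 1.9 = 4.35.
Reliability = 4.35 / 4.9 = 0.8878.

0.8878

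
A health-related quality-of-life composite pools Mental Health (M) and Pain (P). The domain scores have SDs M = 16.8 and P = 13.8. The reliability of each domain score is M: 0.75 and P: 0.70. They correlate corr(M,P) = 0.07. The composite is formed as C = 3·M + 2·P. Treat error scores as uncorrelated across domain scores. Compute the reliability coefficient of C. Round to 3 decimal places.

Var(C) = 3²·16.8² + 2²·13.8² + 2·[6·16.8·13.8·0.07] = 3301.92 + 194.746 = 3496.67.
With uncorrelated errors the cross-covariances are all true-score covariance, so they carry over unchanged; only the diagonal terms shrink to ρᵢσᵢ².
True-score variance = [3²·16.8²·0.75 + 2²·13.8²·0.70] + 194.746 = 2438.35 + 194.746 = 2633.1.
Reliability = 2633.1 / 3496.67 = 0.753.

0.753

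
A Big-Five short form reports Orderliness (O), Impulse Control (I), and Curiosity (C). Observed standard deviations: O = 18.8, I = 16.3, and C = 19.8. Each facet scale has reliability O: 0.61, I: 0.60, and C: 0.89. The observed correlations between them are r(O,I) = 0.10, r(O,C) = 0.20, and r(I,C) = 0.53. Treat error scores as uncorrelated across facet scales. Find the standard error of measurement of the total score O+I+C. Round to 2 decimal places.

Var(total) = 1011.17 + 552.288 = 1563.46.
True-score variance = 723.928 + 552.288 = 1276.22, so reliability = 0.8163.
Error variance = 1563.46 − 1276.22 = 287.242; SEM = √287.242 = 16.95.

16.95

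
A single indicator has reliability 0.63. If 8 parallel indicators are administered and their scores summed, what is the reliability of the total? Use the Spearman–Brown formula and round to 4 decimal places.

0.9316

ρ_k = kρ / (1 + (k−1)ρ) = 8·0.63 / (1 + 7·0.63) = 5.040 / 5.410 = 0.9316.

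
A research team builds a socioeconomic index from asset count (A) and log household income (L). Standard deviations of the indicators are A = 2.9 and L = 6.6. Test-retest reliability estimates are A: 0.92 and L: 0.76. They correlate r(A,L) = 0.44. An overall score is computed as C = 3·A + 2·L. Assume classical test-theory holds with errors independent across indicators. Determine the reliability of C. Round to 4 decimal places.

Var(C) = 3²·2.9² + 2²·6.6² + 2·[6·2.9·6.6·0.44] = 249.93 + 101.059 = 350.989.
With uncorrelated errors the cross-covariances are all true-score covariance, so they carry over unchanged; only the diagonal terms shrink to ρᵢσᵢ².
True-score variance = [3²·2.9²·0.92 + 2²·6.6²·0.76] + 101.059 = 202.057 + 101.059 = 303.116.
Reliability = 303.116 / 350.989 = 0.8636.

0.8636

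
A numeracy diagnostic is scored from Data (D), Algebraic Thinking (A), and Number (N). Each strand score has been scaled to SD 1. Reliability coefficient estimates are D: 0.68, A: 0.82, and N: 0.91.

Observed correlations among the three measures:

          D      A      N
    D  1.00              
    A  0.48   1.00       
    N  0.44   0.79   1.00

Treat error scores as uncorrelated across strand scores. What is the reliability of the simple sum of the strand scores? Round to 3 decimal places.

0.908

Var(D+A+N) = 3 + 2·[0.48 + 0.44 + 0.79] = 3 + 3.42 = 6.42.
Because errors are independent across components, Cov(Tᵢ,Tⱼ) = Cov(Xᵢ,Xⱼ); the off-diagonal part of the true-score variance is the same as above.
True-score variance = [0.68 + 0.82 + 0.91] + 3.42 = 2.41 + 3.42 = 5.83.
Reliability = 5.83 / 6.42 = 0.908.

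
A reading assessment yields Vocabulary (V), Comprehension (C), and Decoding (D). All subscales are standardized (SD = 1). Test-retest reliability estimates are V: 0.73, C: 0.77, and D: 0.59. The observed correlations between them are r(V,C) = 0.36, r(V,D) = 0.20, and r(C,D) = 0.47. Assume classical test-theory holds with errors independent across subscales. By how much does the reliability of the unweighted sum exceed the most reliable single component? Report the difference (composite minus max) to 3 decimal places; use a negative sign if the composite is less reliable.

Var(sum) = 3 + 2.06 = 5.06; true-score variance = 2.09 + 2.06 = 4.15; composite reliability = 0.8202.
Max component reliability = 0.7700.
Difference = 0.8202 − 0.7700 = 0.050.

0.050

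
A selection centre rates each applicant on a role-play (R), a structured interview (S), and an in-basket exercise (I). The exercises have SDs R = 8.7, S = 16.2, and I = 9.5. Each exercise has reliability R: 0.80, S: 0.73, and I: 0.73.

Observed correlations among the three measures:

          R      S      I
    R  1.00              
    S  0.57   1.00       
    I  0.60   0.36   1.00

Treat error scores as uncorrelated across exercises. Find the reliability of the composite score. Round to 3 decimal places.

Var(R+S+I) = 8.7² + 16.2² + 9.5² + 2·[8.7·16.2·0.57 + 8.7·9.5·0.60 + 16.2·9.5·0.36] = 428.38 + 370.66 = 799.04.
Under uncorrelated errors the observed covariances equal the true-score covariances, so only the own-variance terms attenuate.
True-score variance = [8.7²·0.80 + 16.2²·0.73 + 9.5²·0.73] + 370.66 = 318.016 + 370.66 = 688.675.
Reliability = 688.675 / 799.04 = 0.862.

0.862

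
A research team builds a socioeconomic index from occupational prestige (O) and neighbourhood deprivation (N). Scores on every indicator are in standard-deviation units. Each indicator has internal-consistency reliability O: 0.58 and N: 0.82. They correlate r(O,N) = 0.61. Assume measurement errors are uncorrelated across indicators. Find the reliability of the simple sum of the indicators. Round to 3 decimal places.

0.814

Var(O+N) = 2 + 2·[0.61] = 2 + 1.22 = 3.22.
Because errors are independent across components, Cov(Tᵢ,Tⱼ) = Cov(Xᵢ,Xⱼ); the off-diagonal part of the true-score variance is the same as above.
True-score variance = [0.58 + 0.82] + 1.22 = 1.4 + 1.22 = 2.62.
Reliability = 2.62 / 3.22 = 0.814.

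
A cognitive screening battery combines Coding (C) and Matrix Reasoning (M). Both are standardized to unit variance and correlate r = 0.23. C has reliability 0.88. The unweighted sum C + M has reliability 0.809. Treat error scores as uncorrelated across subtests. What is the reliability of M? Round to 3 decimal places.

0.650

Var(C+M) = 2 + 2·0.23 = 2.460.
True-score variance = ρ_C + ρ_M + 2·0.23, so 0.809 = (0.88 + ρ_M + 0.46) / 2.460.
ρ_M = 0.809·2.460 − 0.88 − 0.46 = 0.650.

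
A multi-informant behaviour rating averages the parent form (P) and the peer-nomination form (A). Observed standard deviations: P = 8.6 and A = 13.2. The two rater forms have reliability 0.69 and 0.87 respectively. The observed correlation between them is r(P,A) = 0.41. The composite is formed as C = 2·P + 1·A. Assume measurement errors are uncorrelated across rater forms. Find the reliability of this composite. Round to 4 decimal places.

0.8257

Var(C) = 2²·8.6² + 13.2² + 2·[2·8.6·13.2·0.41] = 470.08 + 186.173 = 656.253.
Under uncorrelated errors the observed covariances equal the true-score covariances, so only the own-variance terms attenuate.
True-score variance = [2²·8.6²·0.69 + 13.2²·0.87] + 186.173 = 355.718 + 186.173 = 541.891.
Reliability = 541.891 / 656.253 = 0.8257.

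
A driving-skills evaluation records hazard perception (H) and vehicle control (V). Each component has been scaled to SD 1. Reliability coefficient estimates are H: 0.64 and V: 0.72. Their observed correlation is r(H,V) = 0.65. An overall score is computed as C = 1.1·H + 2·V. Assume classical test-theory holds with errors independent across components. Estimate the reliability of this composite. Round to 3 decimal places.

0.807

Var(C) = 1.1² + 2² + 2·[2.2·0.65] = 5.21 + 2.86 = 8.07.
Because errors are independent across components, Cov(Tᵢ,Tⱼ) = Cov(Xᵢ,Xⱼ); the off-diagonal part of the true-score variance is the same as above.
True-score variance = [1.1²·0.64 + 2²·0.72] + 2.86 = 3.6544 + 2.86 = 6.5144.
Reliability = 6.5144 / 8.07 = 0.807.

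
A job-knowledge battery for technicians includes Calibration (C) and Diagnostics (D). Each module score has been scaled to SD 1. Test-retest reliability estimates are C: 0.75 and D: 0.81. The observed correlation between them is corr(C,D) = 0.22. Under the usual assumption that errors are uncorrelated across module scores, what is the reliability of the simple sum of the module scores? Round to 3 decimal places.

0.820

Var(C+D) = 2 + 2·[0.22] = 2 + 0.44 = 2.44.
With uncorrelated errors the cross-covariances are all true-score covariance, so they carry over unchanged; only the diagonal terms shrink to ρᵢσᵢ².
True-score variance = [0.75 + 0.81] + 0.44 = 1.56 + 0.44 = 2.
Reliability = 2 / 2.44 = 0.820.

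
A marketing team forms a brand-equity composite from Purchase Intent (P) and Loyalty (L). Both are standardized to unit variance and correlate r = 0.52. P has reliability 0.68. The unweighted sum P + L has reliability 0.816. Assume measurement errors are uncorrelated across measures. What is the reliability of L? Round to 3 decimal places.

Var(P+L) = 2 + 2·0.52 = 3.040.
True-score variance = ρ_P + ρ_L + 2·0.52, so 0.816 = (0.68 + ρ_L + 1.04) / 3.040.
ρ_L = 0.816·3.040 − 0.68 − 1.04 = 0.761.

0.761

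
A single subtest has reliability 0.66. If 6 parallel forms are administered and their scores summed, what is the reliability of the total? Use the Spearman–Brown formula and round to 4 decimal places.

ρ_k = kρ / (1 + (k−1)ρ) = 6·0.66 / (1 + 5·0.66) = 3.960 / 4.300 = 0.9209.

0.9209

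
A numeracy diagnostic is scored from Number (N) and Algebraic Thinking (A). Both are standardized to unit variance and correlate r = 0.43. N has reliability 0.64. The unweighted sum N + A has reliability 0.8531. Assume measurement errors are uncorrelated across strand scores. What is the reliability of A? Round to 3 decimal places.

0.940

Var(N+A) = 2 + 2·0.43 = 2.860.
True-score variance = ρ_N + ρ_A + 2·0.43, so 0.8531 = (0.64 + ρ_A + 0.86) / 2.860.
ρ_A = 0.8531·2.860 − 0.64 − 0.86 = 0.940.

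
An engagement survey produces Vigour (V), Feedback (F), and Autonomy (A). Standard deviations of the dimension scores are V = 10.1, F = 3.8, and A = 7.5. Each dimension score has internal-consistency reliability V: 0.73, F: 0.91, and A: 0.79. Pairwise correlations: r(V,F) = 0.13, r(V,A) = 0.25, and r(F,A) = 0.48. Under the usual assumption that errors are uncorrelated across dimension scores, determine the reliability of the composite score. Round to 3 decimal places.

Var(V+F+A) = 10.1² + 3.8² + 7.5² + 2·[10.1·3.8·0.13 + 10.1·7.5·0.25 + 3.8·7.5·0.48] = 172.7 + 75.2138 = 247.914.
Under uncorrelated errors the observed covariances equal the true-score covariances, so only the own-variance terms attenuate.
True-score variance = [10.1²·0.73 + 3.8²·0.91 + 7.5²·0.79] + 75.2138 = 132.045 + 75.2138 = 207.259.
Reliability = 207.259 / 247.914 = 0.836.

0.836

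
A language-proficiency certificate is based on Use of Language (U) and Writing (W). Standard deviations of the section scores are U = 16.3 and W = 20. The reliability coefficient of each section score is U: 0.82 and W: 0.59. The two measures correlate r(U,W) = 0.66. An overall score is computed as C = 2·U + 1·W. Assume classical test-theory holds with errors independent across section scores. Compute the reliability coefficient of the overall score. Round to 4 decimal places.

Var(C) = 2²·16.3² + 20² + 2·[2·16.3·20·0.66] = 1462.76 + 860.64 = 2323.4.
Because errors are independent across components, Cov(Tᵢ,Tⱼ) = Cov(Xᵢ,Xⱼ); the off-diagonal part of the true-score variance is the same as above.
True-score variance = [2²·16.3²·0.82 + 20²·0.59] + 860.64 = 1107.46 + 860.64 = 1968.1.
Reliability = 1968.1 / 2323.4 = 0.8471.

0.8471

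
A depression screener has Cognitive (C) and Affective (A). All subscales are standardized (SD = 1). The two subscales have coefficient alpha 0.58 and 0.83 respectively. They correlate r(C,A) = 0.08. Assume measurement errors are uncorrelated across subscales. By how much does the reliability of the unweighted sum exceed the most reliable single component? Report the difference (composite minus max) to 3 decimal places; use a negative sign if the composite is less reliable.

-0.103

Var(sum) = 2 + 0.16 = 2.16; true-score variance = 1.41 + 0.16 = 1.57; composite reliability = 0.7269.
Max component reliability = 0.8300.
Difference = 0.7269 − 0.8300 = -0.103.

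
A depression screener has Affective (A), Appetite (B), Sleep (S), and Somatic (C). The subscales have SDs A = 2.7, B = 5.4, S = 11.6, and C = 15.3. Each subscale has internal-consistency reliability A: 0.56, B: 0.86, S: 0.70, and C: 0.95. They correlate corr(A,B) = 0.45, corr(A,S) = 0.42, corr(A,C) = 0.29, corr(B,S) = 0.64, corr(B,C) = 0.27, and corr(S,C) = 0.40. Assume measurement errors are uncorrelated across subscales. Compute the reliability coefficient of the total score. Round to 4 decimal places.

0.9193

Var(A+B+S+C) = 2.7² + 5.4² + 11.6² + 15.3² + 2·[2.7·5.4·0.45 + 2.7·11.6·0.42 + 2.7·15.3·0.29 + 5.4·11.6·0.64 + 5.4·15.3·0.27 + 11.6·15.3·0.40] = 405.1 + 330.169 = 735.269.
With uncorrelated errors the cross-covariances are all true-score covariance, so they carry over unchanged; only the diagonal terms shrink to ρᵢσᵢ².
True-score variance = [2.7²·0.56 + 5.4²·0.86 + 11.6²·0.70 + 15.3²·0.95] + 330.169 = 345.738 + 330.169 = 675.906.
Reliability = 675.906 / 735.269 = 0.9193.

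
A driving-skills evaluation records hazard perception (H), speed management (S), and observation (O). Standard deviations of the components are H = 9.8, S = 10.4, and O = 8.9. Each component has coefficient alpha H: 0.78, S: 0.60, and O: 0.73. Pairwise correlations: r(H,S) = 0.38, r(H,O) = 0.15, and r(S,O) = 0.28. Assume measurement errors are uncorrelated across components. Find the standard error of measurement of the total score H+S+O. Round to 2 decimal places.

9.26

Var(total) = 283.41 + 155.459 = 438.869.
True-score variance = 197.631 + 155.459 = 353.089, so reliability = 0.8045.
Error variance = 438.869 − 353.089 = 85.7795; SEM = √85.7795 = 9.26.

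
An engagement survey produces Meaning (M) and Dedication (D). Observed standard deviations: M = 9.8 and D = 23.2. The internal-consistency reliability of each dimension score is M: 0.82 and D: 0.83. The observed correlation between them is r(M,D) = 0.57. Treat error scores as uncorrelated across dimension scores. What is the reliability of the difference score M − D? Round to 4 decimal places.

Var(M−D) = 9.8² + 23.2² − 2·9.8·23.2·0.57 = 634.28 − 259.19 = 375.09.
Under uncorrelated errors the observed covariances equal the true-score covariances, so only the own-variance terms attenuate.
True-score variance = [9.8²·0.82 + 23.2²·0.83] − 259.19 = 525.492 − 259.19 = 266.302.
Reliability = 266.302 / 375.09 = 0.7100.

0.7100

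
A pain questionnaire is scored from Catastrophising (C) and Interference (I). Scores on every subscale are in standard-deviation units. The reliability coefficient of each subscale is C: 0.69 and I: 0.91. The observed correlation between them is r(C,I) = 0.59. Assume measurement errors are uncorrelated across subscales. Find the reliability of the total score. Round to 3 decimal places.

Var(C+I) = 2 + 2·[0.59] = 2 + 1.18 = 3.18.
Under uncorrelated errors the observed covariances equal the true-score covariances, so only the own-variance terms attenuate.
True-score variance = [0.69 + 0.91] + 1.18 = 1.6 + 1.18 = 2.78.
Reliability = 2.78 / 3.18 = 0.874.

0.874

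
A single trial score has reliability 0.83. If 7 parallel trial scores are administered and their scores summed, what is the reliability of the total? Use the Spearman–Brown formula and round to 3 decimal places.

0.972

ρ_k = kρ / (1 + (k−1)ρ) = 7·0.83 / (1 + 6·0.83) = 5.810 / 5.980 = 0.972.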